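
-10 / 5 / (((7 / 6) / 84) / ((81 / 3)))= -3888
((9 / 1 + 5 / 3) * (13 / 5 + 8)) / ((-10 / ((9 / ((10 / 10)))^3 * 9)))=-1854576 / 25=-74183.04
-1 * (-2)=2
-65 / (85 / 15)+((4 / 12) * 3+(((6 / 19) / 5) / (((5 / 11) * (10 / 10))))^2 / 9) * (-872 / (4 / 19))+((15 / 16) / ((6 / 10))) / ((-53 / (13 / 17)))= -712557550367 / 171190000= -4162.38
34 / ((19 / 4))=136 / 19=7.16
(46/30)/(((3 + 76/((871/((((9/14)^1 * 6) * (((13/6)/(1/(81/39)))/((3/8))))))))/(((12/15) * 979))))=549144596/3218625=170.61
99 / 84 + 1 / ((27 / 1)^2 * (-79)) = 1900475 / 1612548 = 1.18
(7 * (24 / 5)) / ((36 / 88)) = 1232 / 15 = 82.13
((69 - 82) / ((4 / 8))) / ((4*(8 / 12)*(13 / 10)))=-7.50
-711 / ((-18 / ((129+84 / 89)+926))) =7424341 / 178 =41709.78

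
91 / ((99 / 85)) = 7735 / 99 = 78.13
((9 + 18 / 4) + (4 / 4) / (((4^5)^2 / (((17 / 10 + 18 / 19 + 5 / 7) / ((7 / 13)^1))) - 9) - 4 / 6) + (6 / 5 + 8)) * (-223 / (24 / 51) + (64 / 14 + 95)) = -139342571824330701 / 16399623583280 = -8496.69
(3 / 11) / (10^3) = 3 / 11000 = 0.00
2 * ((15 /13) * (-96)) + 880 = 8560 /13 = 658.46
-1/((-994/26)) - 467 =-466.97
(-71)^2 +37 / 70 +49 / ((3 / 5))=1075871 / 210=5123.20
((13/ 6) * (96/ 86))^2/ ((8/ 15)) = 20280/ 1849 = 10.97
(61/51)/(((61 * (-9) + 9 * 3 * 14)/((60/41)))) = -1220/119187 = -0.01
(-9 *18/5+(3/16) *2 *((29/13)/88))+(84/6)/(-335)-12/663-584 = -32129788567/52120640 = -616.45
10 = 10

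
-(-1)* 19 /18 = 19 /18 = 1.06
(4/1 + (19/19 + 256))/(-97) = -261/97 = -2.69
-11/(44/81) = -81/4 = -20.25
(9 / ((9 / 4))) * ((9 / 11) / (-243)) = -4 / 297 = -0.01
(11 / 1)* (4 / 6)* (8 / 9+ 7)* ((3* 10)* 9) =15620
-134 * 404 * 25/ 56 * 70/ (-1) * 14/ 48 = 5921125/ 12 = 493427.08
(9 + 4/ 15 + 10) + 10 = 29.27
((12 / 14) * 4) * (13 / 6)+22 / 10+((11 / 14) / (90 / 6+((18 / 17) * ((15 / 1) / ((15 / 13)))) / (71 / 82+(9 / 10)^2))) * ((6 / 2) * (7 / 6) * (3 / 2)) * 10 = 288644611 / 25307380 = 11.41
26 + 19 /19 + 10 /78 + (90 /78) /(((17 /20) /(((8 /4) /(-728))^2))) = 595768489 /21961212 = 27.13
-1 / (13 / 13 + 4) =-1 / 5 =-0.20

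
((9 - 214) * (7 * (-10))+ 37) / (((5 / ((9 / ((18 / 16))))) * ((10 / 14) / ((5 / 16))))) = 100709 / 10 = 10070.90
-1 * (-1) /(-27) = -1 /27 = -0.04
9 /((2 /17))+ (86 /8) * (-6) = 12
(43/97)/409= 43/39673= 0.00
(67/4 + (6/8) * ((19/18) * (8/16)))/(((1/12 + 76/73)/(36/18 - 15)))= -781027/3940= -198.23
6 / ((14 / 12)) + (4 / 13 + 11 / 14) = 1135 / 182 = 6.24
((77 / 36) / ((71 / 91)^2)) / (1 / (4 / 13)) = 49049 / 45369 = 1.08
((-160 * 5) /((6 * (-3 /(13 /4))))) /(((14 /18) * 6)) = 650 /21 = 30.95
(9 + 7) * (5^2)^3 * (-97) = -24250000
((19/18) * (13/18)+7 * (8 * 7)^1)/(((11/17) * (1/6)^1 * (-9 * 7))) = -2163335/37422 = -57.81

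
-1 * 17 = -17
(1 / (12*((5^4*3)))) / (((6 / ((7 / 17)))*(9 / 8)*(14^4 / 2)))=1 / 7084665000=0.00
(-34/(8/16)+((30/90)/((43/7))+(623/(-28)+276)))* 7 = 671125/516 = 1300.63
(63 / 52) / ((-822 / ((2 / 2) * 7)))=-147 / 14248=-0.01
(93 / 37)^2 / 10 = 8649 / 13690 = 0.63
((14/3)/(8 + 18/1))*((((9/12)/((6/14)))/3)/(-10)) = -49/4680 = -0.01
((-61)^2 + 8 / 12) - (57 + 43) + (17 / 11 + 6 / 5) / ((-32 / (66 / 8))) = 6952241 / 1920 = 3620.96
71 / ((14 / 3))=213 / 14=15.21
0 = 0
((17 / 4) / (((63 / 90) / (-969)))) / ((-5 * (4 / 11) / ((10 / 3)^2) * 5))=302005 / 42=7190.60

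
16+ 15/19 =319/19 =16.79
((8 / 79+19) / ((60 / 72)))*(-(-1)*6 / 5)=54324 / 1975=27.51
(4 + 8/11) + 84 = 976/11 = 88.73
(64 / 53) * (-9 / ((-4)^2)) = -0.68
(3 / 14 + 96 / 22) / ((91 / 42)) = 2115 / 1001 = 2.11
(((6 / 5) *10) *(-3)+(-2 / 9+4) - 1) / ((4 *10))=-299 / 360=-0.83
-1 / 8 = -0.12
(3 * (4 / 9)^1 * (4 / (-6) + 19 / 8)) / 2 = 41 / 36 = 1.14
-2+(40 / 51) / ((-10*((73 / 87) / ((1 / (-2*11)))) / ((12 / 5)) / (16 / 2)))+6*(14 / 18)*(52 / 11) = 4124414 / 204765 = 20.14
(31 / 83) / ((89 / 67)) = 2077 / 7387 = 0.28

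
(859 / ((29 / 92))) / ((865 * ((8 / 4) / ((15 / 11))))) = 118542 / 55187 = 2.15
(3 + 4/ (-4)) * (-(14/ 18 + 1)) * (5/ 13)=-160/ 117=-1.37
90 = 90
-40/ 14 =-20/ 7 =-2.86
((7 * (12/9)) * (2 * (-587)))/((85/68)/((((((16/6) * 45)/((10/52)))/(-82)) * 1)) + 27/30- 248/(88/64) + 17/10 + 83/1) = 752111360/6515851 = 115.43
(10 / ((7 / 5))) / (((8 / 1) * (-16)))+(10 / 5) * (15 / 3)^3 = 111975 / 448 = 249.94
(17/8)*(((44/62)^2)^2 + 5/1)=82481637/7388168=11.16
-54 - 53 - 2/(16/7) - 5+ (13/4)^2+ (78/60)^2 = -100.62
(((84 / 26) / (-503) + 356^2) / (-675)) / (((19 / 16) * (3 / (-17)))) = 895.96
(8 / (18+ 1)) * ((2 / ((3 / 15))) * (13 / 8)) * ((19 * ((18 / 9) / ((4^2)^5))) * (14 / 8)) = 455 / 1048576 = 0.00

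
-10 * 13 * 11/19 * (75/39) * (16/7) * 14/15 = -17600/57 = -308.77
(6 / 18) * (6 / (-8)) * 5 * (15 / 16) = -75 / 64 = -1.17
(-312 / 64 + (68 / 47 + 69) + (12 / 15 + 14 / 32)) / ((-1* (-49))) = 251203 / 184240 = 1.36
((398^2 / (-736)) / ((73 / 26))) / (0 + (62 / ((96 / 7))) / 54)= -333598824 / 364343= -915.62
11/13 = 0.85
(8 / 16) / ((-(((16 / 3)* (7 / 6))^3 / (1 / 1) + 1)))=-729 / 352690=-0.00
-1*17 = -17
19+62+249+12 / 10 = 1656 / 5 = 331.20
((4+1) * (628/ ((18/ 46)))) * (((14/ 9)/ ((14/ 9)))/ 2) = 36110/ 9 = 4012.22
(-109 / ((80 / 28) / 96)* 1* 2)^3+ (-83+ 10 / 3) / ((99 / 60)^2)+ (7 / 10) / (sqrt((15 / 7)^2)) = -320978879142362411 / 816750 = -392995260657.93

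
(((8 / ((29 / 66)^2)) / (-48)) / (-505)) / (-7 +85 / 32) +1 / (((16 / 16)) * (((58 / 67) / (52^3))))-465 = 161961.48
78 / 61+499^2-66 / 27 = 136700909 / 549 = 248999.83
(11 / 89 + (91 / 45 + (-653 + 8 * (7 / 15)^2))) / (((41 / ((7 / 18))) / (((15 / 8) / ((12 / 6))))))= -90989269 / 15763680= -5.77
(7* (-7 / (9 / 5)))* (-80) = 19600 / 9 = 2177.78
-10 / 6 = -5 / 3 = -1.67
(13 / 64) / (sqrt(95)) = 13*sqrt(95) / 6080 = 0.02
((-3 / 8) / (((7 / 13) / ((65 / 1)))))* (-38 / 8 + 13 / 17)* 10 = 3434925 / 1904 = 1804.06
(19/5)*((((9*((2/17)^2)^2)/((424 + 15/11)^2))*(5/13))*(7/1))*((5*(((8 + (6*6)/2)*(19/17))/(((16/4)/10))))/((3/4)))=0.00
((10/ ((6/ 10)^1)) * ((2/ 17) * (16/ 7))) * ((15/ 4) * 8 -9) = 1600/ 17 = 94.12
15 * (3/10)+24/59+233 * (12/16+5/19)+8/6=3259499/13452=242.31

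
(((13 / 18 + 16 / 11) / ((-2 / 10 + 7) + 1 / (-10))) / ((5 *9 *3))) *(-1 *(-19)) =8189 / 179091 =0.05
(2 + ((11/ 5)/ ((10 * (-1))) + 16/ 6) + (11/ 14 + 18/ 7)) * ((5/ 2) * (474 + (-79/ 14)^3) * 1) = 3308806849/ 576240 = 5742.06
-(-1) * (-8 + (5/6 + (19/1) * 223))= 25379/6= 4229.83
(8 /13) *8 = 64 /13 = 4.92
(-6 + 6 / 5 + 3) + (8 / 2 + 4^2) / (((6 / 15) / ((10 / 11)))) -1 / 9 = 21554 / 495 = 43.54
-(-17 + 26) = -9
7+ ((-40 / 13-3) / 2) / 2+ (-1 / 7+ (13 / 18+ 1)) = 23129 / 3276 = 7.06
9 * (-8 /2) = -36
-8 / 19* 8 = -64 / 19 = -3.37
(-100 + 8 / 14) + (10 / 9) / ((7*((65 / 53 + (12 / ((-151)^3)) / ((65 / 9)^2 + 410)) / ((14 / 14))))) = -99.30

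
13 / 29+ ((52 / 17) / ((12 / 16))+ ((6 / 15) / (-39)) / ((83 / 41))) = 36079099 / 7979205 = 4.52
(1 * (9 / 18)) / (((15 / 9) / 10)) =3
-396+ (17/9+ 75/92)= -325649/828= -393.30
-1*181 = -181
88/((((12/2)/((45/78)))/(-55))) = -6050/13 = -465.38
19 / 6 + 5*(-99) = -2951 / 6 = -491.83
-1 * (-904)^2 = -817216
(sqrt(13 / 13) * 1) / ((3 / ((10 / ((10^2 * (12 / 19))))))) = 19 / 360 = 0.05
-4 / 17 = -0.24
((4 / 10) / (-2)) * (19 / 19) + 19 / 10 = 17 / 10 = 1.70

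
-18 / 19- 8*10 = -1538 / 19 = -80.95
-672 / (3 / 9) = -2016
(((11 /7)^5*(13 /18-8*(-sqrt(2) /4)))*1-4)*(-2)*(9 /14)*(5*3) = -43483770*sqrt(2) /117649-13253385 /235298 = -579.03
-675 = -675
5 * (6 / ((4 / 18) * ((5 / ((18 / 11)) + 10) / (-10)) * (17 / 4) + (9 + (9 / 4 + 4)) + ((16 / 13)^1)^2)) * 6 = 3942432 / 340183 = 11.59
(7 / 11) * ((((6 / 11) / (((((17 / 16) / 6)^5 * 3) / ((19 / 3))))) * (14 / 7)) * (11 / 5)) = 1445927583744 / 78092135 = 18515.66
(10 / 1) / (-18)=-5 / 9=-0.56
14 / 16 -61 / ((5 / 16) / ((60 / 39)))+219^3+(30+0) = 1092331715 / 104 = 10503189.57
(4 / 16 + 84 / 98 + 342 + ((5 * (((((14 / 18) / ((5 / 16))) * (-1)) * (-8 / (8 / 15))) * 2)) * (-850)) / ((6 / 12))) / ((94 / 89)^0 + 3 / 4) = -362470.61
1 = 1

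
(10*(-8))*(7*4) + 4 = -2236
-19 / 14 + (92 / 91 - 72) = -1881 / 26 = -72.35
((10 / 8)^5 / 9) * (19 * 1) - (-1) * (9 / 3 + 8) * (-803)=-81345553 / 9216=-8826.56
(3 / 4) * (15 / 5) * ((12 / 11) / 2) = 27 / 22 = 1.23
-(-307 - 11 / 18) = 5537 / 18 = 307.61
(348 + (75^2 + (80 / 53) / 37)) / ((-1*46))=-129.85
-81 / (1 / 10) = -810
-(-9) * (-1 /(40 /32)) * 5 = -36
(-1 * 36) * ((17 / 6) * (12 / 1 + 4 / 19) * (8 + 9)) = -402288 / 19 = -21173.05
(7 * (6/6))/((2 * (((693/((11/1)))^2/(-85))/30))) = -425/189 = -2.25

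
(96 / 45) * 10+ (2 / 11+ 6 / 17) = 12268 / 561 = 21.87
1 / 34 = 0.03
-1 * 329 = -329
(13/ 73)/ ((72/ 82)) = 533/ 2628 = 0.20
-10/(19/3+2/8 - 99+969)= -120/10519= -0.01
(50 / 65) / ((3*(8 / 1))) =5 / 156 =0.03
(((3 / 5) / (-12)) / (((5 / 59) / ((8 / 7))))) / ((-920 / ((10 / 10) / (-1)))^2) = -59 / 74060000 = -0.00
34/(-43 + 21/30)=-340/423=-0.80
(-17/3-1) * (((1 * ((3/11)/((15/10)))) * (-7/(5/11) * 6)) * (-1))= -112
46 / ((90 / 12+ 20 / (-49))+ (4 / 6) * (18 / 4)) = 196 / 43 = 4.56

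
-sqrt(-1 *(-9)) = -3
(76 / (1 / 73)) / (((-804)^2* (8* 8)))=1387 / 10342656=0.00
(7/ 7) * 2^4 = 16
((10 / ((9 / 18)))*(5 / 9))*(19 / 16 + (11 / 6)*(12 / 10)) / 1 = 1355 / 36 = 37.64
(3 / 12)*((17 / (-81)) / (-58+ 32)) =17 / 8424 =0.00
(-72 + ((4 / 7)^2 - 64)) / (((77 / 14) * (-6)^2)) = -1108 / 1617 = -0.69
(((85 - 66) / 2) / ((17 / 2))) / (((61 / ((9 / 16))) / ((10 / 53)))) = 855 / 439688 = 0.00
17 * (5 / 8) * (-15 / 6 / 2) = -425 / 32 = -13.28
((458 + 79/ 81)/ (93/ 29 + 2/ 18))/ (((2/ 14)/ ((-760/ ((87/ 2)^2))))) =-388.91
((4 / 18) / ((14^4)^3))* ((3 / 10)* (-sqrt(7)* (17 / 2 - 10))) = sqrt(7) / 566939123752960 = 0.00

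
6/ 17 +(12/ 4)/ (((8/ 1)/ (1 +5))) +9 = 789/ 68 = 11.60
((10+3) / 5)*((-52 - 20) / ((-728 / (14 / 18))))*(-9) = -9 / 5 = -1.80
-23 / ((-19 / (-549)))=-12627 / 19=-664.58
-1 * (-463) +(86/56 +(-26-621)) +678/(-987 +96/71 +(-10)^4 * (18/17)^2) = -357185936941/1958277916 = -182.40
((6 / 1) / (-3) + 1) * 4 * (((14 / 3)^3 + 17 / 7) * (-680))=53494240 / 189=283038.31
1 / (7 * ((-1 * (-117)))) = 1 / 819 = 0.00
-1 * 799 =-799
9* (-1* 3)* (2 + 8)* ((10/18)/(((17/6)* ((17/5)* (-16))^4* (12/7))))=-328125/93051748352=-0.00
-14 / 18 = -7 / 9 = -0.78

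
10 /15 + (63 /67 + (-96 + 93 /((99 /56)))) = -30797 /737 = -41.79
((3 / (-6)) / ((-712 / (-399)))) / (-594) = 133 / 281952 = 0.00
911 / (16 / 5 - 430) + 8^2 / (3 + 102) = -341699 / 224070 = -1.52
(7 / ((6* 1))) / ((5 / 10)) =7 / 3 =2.33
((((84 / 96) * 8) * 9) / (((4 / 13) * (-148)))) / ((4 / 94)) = -38493 / 1184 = -32.51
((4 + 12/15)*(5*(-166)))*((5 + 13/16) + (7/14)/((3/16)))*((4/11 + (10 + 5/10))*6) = -2201907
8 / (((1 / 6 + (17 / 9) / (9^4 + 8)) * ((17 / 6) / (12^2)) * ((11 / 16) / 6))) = 78459715584 / 3691567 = 21253.77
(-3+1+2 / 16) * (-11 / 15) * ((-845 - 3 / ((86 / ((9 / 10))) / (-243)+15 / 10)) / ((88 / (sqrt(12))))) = -4103767 * sqrt(3) / 154912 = -45.88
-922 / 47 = -19.62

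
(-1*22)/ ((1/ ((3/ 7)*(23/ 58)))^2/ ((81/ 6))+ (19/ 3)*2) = -1.44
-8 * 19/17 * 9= -1368/17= -80.47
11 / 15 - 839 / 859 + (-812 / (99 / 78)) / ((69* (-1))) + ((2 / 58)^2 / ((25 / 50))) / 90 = 24752332861 / 2741580105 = 9.03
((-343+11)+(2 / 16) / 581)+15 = -1473415 / 4648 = -317.00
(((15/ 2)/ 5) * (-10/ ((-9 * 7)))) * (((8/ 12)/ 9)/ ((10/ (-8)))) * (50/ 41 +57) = -2728/ 3321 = -0.82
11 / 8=1.38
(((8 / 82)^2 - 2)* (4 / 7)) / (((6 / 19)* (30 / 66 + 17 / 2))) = -399608 / 993471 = -0.40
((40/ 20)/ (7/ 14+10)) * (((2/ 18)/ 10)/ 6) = 1/ 2835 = 0.00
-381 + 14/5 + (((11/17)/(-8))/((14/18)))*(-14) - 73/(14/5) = -958701/2380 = -402.82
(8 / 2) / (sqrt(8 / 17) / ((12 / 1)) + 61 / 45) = 373320 / 126289 - 2700*sqrt(34) / 126289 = 2.83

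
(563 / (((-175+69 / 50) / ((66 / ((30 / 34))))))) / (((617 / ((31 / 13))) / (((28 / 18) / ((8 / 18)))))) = -228459770 / 69630301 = -3.28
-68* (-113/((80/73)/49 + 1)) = 27485668/3657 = 7515.91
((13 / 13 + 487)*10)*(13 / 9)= 63440 / 9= 7048.89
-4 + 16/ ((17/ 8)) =3.53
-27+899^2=808174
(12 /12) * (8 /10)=4 /5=0.80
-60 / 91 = -0.66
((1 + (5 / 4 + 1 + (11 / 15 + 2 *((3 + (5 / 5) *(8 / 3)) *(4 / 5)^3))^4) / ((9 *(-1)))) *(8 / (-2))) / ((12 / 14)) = 12429021245263 / 13183593750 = 942.76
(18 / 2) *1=9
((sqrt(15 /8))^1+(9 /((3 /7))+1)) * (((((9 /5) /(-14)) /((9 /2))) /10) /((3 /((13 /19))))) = -143 /9975 - 13 * sqrt(30) /79800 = -0.02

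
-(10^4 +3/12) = -10000.25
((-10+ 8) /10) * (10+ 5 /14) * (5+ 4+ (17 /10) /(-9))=-22997 /1260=-18.25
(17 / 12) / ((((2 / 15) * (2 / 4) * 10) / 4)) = 17 / 2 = 8.50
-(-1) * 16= 16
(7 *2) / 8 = 7 / 4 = 1.75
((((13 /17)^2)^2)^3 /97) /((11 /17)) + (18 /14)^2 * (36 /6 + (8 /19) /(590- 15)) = 194196394476761342944703 /19575825284572839318575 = 9.92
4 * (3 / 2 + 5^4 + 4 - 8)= 2490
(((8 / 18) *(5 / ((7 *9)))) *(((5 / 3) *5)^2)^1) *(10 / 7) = 125000 / 35721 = 3.50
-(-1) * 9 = 9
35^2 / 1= 1225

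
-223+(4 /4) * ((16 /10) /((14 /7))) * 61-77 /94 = -82259 /470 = -175.02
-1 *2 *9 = -18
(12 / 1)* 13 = 156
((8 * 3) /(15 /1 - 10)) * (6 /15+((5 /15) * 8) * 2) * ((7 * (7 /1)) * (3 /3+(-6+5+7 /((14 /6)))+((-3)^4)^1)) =2831808 /25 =113272.32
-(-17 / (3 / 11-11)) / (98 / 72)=-3366 / 2891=-1.16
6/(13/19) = 114/13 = 8.77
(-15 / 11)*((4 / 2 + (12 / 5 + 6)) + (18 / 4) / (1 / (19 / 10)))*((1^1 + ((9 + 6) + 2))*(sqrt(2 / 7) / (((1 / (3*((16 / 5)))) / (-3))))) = 736776*sqrt(14) / 385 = 7160.42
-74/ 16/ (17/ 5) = -185/ 136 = -1.36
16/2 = 8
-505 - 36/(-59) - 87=-34892/59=-591.39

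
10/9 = 1.11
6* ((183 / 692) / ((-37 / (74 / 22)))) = -549 / 3806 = -0.14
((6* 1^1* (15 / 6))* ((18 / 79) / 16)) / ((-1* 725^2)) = -27 / 66439000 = -0.00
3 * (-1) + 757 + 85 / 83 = 62667 / 83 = 755.02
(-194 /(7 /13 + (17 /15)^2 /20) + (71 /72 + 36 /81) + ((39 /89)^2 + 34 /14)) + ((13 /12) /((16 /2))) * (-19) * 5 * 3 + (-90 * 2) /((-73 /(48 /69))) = -335315224415911807 /945293328530208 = -354.72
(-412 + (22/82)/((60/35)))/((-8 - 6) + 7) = 202627/3444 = 58.83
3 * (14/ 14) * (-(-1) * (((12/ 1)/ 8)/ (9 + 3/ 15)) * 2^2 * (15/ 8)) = 675/ 184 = 3.67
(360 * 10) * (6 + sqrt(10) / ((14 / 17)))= 30600 * sqrt(10) / 7 + 21600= 35423.67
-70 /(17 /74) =-5180 /17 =-304.71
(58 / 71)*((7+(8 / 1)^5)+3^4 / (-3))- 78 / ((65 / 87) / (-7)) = 9756354 / 355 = 27482.69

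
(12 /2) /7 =0.86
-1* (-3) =3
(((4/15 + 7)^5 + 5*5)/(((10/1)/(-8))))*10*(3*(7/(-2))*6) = 862692539744/84375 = 10224504.17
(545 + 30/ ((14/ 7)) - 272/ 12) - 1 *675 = -137.67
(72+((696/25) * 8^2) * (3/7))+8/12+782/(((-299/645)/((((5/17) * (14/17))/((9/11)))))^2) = 34745542664678/30077508825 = 1155.20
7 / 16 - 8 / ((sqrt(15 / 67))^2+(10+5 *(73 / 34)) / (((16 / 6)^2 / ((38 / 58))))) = -478013689 / 144379920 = -3.31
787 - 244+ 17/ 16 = 8705/ 16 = 544.06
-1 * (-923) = 923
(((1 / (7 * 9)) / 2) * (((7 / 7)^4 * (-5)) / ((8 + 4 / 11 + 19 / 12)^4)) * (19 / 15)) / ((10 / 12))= -640924416 / 104022418953635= -0.00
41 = 41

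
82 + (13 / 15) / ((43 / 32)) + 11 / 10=108031 / 1290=83.74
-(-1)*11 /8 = 11 /8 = 1.38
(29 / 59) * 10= 290 / 59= 4.92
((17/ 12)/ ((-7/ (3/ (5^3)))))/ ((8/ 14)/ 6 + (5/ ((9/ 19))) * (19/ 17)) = -2601/ 6368500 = -0.00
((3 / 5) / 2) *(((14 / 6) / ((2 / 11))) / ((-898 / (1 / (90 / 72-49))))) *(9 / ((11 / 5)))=63 / 171518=0.00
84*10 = 840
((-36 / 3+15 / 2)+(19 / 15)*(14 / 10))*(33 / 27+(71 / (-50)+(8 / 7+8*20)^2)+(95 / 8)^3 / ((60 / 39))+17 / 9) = -249870118673999 / 3386880000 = -73775.90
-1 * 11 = -11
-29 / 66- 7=-491 / 66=-7.44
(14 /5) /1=14 /5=2.80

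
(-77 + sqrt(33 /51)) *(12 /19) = -924 /19 + 12 *sqrt(187) /323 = -48.12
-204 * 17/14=-1734/7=-247.71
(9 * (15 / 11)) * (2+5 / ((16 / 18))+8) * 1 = 16875 / 88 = 191.76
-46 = -46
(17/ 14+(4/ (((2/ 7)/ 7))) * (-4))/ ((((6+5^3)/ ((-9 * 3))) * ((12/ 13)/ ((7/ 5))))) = 640107/ 5240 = 122.16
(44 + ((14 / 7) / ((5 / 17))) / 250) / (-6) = -27517 / 3750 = -7.34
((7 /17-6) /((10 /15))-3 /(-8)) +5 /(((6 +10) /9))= -1413 /272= -5.19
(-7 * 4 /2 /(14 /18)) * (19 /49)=-342 /49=-6.98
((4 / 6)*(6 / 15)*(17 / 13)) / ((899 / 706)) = 48008 / 175305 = 0.27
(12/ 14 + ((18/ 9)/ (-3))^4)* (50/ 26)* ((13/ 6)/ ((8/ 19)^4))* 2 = 974149475/ 3483648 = 279.63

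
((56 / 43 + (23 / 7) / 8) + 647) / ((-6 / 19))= -2054.26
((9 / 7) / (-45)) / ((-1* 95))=1 / 3325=0.00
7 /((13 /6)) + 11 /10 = 563 /130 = 4.33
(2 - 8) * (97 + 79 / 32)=-9549 / 16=-596.81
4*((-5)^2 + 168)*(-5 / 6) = -1930 / 3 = -643.33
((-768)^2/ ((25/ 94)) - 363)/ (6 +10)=55434381/ 400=138585.95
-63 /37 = -1.70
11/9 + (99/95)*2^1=2827/855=3.31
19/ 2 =9.50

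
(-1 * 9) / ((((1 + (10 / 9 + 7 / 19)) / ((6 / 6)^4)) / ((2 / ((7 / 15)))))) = -15.56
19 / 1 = 19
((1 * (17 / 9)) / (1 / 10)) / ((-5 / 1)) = -34 / 9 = -3.78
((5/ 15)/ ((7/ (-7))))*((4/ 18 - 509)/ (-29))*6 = -9158/ 261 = -35.09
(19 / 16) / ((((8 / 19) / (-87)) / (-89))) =2795223 / 128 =21837.68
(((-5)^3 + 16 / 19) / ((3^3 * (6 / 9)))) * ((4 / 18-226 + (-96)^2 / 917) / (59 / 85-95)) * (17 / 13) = -54187030375 / 2626158834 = -20.63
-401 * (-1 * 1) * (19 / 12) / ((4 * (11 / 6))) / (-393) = -7619 / 34584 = -0.22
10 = 10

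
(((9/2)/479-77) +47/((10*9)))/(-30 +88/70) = 5768966/2168433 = 2.66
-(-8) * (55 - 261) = -1648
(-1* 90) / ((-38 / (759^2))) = 25923645 / 19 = 1364402.37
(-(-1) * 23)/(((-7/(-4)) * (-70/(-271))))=12466/245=50.88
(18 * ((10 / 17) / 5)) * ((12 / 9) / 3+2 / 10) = 116 / 85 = 1.36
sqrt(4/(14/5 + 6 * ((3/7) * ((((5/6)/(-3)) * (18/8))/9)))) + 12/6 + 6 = 4 * sqrt(12845)/367 + 8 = 9.24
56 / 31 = 1.81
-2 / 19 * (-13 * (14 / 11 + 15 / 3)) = 1794 / 209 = 8.58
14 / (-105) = -2 / 15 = -0.13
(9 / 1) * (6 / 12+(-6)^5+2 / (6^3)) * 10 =-4198765 / 6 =-699794.17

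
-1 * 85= -85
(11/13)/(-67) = -0.01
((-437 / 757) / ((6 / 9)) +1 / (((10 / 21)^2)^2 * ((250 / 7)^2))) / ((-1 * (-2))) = -402473616267 / 946250000000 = -0.43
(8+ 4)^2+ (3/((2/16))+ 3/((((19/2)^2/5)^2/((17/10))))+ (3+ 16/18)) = 201624947/1172889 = 171.90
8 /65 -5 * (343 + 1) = -111792 /65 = -1719.88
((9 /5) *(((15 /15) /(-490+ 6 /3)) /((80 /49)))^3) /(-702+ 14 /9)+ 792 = 1485391099865343289569 /1875493812961280000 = 792.00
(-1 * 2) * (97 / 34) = -97 / 17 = -5.71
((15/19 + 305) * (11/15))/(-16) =-6391/456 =-14.02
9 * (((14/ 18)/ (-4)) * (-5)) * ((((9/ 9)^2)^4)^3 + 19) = 175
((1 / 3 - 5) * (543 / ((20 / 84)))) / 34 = -26607 / 85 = -313.02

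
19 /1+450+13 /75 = 35188 /75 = 469.17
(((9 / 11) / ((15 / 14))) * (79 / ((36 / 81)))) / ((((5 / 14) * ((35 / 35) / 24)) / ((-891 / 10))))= -101590524 / 125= -812724.19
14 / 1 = 14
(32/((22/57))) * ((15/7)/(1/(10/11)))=136800/847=161.51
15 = 15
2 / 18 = 1 / 9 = 0.11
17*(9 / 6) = 51 / 2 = 25.50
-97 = -97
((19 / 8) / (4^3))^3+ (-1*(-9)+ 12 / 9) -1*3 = 2952810593 / 402653184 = 7.33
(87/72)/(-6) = -29/144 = -0.20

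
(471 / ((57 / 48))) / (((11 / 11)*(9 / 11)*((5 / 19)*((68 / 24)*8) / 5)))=6908 / 17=406.35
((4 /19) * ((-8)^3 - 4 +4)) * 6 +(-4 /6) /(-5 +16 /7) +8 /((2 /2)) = -36394 /57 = -638.49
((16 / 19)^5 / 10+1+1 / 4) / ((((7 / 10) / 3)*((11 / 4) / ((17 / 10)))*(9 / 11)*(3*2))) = 362664553 / 519980790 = 0.70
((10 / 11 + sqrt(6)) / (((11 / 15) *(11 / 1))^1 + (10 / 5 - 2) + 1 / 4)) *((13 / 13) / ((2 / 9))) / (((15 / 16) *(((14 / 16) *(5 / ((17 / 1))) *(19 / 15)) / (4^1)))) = 4700160 / 730037 + 470016 *sqrt(6) / 66367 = 23.79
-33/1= -33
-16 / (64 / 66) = -33 / 2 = -16.50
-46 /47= -0.98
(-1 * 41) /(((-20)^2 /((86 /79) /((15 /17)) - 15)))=668833 /474000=1.41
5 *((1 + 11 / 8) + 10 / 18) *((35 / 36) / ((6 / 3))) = 36925 / 5184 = 7.12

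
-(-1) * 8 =8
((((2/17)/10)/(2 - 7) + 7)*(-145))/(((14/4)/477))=-82278684/595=-138283.50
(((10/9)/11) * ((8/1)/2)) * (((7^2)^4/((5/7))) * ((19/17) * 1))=6133748264/1683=3644532.54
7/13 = 0.54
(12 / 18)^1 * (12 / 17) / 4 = 0.12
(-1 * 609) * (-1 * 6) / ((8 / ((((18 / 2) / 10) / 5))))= 16443 / 200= 82.22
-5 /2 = -2.50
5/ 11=0.45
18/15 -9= -7.80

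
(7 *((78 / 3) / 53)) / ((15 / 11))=2002 / 795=2.52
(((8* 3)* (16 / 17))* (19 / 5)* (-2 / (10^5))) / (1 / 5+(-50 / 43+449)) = -2451 / 639678125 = -0.00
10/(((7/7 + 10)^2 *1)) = 10/121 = 0.08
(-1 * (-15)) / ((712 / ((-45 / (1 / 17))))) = -11475 / 712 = -16.12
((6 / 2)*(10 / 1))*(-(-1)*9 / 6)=45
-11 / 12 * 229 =-209.92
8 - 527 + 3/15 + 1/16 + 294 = -17979/80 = -224.74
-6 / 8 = -3 / 4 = -0.75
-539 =-539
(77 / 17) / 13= 77 / 221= 0.35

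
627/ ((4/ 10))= 3135/ 2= 1567.50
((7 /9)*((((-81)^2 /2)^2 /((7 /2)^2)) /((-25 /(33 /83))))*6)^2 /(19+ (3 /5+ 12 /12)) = 896861771404291044 /4346097875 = 206360233.29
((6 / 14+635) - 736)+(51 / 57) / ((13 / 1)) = -173769 / 1729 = -100.50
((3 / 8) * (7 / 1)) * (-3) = -63 / 8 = -7.88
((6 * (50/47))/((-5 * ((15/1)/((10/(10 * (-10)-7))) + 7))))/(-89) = -120/1284181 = -0.00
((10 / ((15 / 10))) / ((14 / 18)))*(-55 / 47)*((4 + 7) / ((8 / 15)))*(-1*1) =136125 / 658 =206.88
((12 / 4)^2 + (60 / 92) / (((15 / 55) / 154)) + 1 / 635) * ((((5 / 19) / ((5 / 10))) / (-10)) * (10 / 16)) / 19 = -2754959 / 4217924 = -0.65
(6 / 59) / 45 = 0.00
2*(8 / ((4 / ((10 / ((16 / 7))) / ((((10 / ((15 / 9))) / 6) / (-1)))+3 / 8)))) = -16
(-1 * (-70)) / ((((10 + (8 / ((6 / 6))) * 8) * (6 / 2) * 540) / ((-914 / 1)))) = -3199 / 5994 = -0.53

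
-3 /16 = -0.19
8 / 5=1.60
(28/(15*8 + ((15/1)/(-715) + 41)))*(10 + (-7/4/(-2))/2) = 167167/92080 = 1.82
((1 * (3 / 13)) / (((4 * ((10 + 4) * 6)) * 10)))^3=1 / 3086626816000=0.00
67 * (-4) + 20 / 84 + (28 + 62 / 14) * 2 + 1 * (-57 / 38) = -8585 / 42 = -204.40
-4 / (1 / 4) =-16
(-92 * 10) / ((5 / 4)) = -736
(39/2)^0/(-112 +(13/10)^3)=-0.01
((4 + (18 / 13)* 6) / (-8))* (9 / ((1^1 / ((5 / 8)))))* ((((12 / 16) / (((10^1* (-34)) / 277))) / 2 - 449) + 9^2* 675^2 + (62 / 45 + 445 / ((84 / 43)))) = -2432350068655 / 7616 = -319373695.99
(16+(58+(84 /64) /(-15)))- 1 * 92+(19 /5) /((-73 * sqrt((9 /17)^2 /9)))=-322061 /17520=-18.38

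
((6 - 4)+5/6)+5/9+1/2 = 35/9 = 3.89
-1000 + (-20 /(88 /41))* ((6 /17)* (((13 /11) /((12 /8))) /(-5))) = -2055934 /2057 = -999.48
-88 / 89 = -0.99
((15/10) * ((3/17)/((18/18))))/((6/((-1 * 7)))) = -21/68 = -0.31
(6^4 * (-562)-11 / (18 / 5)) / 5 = -13110391 / 90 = -145671.01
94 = 94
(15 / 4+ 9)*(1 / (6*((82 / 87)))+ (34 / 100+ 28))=5962869 / 16400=363.59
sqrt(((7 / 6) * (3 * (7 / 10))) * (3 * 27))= 63 * sqrt(5) / 10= 14.09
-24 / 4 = -6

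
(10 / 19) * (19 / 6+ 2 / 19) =1865 / 1083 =1.72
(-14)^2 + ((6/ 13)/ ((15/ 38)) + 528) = 47136/ 65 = 725.17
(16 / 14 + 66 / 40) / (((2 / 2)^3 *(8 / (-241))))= -94231 / 1120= -84.13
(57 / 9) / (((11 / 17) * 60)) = 323 / 1980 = 0.16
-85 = -85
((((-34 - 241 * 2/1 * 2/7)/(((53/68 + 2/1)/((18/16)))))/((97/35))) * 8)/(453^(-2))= -41170748.22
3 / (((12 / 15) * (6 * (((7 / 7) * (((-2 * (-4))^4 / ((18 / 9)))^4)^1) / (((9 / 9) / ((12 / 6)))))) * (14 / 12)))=15 / 985162418487296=0.00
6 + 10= 16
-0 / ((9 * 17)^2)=0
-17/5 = -3.40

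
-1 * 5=-5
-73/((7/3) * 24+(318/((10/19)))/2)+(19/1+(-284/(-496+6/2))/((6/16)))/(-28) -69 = -69.94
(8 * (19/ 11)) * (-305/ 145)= -9272/ 319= -29.07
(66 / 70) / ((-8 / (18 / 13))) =-297 / 1820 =-0.16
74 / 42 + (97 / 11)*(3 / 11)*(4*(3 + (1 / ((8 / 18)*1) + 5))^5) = 707998390423 / 650496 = 1088397.76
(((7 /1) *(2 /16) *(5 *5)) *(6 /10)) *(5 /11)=525 /88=5.97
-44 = -44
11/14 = 0.79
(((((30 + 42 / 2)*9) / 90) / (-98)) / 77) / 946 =-51 / 71385160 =-0.00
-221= -221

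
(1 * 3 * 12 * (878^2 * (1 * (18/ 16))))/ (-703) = -31220802/ 703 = -44410.81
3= 3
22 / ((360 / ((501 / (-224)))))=-1837 / 13440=-0.14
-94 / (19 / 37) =-3478 / 19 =-183.05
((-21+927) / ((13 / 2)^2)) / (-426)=-604 / 11999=-0.05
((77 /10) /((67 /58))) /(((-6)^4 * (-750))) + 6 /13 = 1953690971 /4233060000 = 0.46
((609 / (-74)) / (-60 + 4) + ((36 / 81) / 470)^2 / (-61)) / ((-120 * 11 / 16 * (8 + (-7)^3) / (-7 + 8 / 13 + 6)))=-23739402707 / 11607652249479000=-0.00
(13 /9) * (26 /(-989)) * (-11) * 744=922064 /2967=310.77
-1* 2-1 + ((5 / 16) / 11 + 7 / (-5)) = -3847 / 880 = -4.37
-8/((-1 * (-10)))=-4/5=-0.80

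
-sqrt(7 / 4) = -sqrt(7) / 2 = -1.32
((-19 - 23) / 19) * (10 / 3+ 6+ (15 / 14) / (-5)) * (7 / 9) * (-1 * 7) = 109.75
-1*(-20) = 20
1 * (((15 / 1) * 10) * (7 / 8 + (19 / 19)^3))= 1125 / 4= 281.25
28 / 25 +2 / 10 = 1.32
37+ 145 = 182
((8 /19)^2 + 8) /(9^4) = 328 /263169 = 0.00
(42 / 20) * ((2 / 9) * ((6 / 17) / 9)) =14 / 765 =0.02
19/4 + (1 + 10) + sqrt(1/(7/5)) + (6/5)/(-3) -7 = 9.20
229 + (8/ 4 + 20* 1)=251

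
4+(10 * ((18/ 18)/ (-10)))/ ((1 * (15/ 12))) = 16/ 5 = 3.20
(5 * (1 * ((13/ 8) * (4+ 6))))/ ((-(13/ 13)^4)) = -325/ 4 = -81.25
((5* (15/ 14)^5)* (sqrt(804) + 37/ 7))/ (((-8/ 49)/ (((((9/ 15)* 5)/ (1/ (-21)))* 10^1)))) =916424.31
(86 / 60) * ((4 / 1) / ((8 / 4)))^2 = 86 / 15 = 5.73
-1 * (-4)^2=-16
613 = 613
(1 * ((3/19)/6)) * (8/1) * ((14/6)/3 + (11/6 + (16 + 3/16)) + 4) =3283/684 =4.80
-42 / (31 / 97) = -4074 / 31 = -131.42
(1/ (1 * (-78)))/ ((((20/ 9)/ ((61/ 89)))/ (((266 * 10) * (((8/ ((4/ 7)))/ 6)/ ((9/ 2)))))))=-56791/ 10413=-5.45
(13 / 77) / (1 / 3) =39 / 77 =0.51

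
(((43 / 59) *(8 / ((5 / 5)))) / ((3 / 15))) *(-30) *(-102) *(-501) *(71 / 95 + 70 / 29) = -4592888321760 / 32509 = -141280516.83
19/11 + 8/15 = 373/165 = 2.26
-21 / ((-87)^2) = -0.00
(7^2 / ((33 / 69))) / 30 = 1127 / 330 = 3.42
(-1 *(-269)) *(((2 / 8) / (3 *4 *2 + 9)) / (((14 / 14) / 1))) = 269 / 132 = 2.04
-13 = -13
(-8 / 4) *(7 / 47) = -14 / 47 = -0.30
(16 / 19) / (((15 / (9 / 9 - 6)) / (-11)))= 176 / 57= 3.09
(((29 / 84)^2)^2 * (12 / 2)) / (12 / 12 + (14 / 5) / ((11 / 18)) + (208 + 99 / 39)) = 505705915 / 1282234496256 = 0.00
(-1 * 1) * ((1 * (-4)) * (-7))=-28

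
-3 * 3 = -9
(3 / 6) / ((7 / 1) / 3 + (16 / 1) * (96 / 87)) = 87 / 3478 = 0.03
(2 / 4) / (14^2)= 1 / 392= 0.00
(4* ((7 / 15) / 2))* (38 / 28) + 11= 184 / 15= 12.27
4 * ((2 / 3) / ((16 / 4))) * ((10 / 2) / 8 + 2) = 7 / 4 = 1.75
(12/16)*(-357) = -1071/4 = -267.75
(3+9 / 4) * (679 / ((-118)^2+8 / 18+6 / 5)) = 91665 / 358088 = 0.26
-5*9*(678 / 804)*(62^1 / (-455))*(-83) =-2616741 / 6097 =-429.19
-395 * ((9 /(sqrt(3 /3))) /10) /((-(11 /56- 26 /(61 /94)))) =-1214388 /136193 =-8.92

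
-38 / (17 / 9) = -342 / 17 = -20.12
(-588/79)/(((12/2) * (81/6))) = -196/2133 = -0.09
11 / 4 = 2.75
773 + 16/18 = 6965/9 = 773.89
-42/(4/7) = -147/2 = -73.50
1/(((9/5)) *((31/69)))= 115/93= 1.24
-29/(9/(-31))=899/9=99.89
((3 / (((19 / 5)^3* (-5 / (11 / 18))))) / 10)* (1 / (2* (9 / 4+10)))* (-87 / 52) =0.00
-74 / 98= -37 / 49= -0.76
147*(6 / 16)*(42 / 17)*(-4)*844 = -7816284 / 17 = -459781.41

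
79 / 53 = 1.49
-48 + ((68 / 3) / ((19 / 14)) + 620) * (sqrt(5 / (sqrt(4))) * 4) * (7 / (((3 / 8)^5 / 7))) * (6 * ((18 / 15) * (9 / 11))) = -48 + 466172772352 * sqrt(10) / 9405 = 156742933.80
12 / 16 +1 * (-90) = -89.25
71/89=0.80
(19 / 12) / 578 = 19 / 6936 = 0.00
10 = 10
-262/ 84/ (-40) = 131/ 1680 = 0.08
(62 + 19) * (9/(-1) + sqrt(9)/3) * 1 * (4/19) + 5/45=-23309/171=-136.31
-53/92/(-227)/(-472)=-53/9857248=-0.00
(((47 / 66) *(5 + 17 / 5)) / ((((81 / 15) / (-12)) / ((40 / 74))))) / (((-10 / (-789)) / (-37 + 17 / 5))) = 38764096 / 2035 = 19048.70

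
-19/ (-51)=19/ 51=0.37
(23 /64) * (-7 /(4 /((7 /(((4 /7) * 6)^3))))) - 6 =-21620225 /3538944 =-6.11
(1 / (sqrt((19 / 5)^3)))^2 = 125 / 6859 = 0.02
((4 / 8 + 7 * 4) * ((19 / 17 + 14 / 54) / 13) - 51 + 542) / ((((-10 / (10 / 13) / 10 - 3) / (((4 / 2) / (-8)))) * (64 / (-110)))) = -270215825 / 5473728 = -49.37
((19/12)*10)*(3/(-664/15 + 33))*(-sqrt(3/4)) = 1425*sqrt(3)/676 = 3.65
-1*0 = 0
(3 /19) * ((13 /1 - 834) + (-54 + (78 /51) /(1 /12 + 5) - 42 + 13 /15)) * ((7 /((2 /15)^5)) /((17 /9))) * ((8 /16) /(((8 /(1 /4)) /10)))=-340763365884375 /171494912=-1987017.35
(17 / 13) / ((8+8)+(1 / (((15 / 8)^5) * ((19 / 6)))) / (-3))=245278125 / 3000198032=0.08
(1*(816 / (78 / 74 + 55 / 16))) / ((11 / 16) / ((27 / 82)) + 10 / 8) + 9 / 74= 7738677099 / 141868286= 54.55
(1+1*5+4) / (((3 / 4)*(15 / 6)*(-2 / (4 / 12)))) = -8 / 9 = -0.89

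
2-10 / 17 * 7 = -36 / 17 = -2.12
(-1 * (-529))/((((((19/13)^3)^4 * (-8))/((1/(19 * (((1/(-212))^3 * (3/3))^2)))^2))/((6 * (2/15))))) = -50789768720027103330017270970570345254223872/3995033428914420605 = -12713227466992265221703570.00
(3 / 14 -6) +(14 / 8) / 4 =-599 / 112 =-5.35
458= 458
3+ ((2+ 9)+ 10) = 24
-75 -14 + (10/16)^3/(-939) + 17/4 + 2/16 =-40685117/480768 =-84.63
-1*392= -392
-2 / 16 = -1 / 8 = -0.12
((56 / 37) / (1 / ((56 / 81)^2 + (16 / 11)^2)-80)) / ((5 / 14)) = -0.05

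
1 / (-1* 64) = -1 / 64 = -0.02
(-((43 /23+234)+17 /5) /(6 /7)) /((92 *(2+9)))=-0.28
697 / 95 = 7.34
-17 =-17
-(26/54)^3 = -2197/19683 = -0.11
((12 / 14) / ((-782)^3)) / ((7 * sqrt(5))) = -3 * sqrt(5) / 58580941580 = -0.00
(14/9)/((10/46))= 322/45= 7.16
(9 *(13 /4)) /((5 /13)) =1521 /20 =76.05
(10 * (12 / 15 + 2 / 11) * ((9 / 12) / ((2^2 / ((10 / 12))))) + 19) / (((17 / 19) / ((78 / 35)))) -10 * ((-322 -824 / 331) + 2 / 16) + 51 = 14496604051 / 4332790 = 3345.79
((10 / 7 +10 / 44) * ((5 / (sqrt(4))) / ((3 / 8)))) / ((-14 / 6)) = -2550 / 539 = -4.73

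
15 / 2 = 7.50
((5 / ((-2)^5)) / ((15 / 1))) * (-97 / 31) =97 / 2976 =0.03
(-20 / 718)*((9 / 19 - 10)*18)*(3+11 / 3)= 31.84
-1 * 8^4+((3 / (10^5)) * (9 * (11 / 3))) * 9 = -4095.99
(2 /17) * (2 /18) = 2 /153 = 0.01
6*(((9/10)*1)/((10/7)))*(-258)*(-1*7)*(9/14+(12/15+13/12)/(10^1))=28371357/5000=5674.27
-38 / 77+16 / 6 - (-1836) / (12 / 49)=1732309 / 231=7499.17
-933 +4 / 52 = -12128 / 13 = -932.92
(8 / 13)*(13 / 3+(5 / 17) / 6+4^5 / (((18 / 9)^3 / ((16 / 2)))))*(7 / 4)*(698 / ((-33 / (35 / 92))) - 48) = -6941170215 / 111826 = -62071.17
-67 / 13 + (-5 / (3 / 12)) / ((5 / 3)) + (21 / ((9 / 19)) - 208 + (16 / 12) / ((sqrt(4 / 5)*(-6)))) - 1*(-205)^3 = 335982823 / 39 - sqrt(5) / 9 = 8614943.93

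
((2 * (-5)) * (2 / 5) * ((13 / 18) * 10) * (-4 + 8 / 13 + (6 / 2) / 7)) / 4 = 1345 / 63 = 21.35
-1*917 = -917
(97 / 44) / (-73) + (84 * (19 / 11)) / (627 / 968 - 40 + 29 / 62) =-22484645 / 5977532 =-3.76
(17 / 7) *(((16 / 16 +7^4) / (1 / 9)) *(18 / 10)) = 3307554 / 35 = 94501.54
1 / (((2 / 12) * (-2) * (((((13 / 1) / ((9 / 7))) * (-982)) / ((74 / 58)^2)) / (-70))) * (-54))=6845 / 10736206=0.00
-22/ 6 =-11/ 3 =-3.67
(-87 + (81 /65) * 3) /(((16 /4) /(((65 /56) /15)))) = -451 /280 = -1.61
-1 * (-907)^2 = -822649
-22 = -22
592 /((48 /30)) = 370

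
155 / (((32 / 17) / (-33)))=-86955 / 32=-2717.34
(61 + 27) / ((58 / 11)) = 484 / 29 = 16.69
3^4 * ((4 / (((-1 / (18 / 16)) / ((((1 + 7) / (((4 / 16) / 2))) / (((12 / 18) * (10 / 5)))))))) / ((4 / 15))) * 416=-27293760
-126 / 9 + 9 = -5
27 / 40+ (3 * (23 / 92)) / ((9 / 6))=1.18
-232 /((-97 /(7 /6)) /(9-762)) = -203812 /97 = -2101.15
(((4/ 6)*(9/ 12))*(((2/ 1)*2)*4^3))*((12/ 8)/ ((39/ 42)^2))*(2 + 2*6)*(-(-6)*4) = 74818.65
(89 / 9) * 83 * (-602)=-4446974 / 9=-494108.22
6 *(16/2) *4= 192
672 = 672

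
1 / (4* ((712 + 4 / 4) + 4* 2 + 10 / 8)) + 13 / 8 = 37565 / 23112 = 1.63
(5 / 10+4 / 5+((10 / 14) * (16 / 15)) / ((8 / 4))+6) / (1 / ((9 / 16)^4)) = 3527631 / 4587520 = 0.77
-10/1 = -10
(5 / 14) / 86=5 / 1204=0.00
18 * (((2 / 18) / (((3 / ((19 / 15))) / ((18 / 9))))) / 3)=76 / 135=0.56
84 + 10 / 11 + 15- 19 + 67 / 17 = 15867 / 187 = 84.85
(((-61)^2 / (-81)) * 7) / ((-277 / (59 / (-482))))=-1536773 / 10814634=-0.14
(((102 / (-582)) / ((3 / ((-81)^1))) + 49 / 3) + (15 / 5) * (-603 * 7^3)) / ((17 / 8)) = -1444444696 / 4947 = -291983.97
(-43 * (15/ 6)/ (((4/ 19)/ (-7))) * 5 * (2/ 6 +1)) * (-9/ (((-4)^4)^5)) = -428925/ 2199023255552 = -0.00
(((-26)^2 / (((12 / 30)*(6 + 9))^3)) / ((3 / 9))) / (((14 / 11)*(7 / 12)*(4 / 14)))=1859 / 42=44.26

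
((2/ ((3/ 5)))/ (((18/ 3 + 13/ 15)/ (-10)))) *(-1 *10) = 5000/ 103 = 48.54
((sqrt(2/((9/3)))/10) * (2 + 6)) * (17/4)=2.78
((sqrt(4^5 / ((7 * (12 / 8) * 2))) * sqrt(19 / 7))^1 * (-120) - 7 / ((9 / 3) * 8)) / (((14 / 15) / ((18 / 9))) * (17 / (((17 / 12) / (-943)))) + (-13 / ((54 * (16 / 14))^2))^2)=0.26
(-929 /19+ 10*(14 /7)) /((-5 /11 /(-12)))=-72468 /95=-762.82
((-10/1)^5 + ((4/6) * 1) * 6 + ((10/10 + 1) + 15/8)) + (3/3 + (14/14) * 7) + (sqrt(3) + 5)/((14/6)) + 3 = -99978.24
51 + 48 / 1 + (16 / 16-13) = 87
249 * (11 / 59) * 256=11884.47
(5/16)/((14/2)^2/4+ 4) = 1/52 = 0.02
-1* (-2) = 2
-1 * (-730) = 730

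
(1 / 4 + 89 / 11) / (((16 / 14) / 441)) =1132929 / 352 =3218.55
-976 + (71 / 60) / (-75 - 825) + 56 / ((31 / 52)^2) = -42471716231 / 51894000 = -818.43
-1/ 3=-0.33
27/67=0.40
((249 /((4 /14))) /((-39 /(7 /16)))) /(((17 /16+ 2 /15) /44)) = -191730 /533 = -359.72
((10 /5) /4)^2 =1 /4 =0.25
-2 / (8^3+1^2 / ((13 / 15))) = -26 / 6671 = -0.00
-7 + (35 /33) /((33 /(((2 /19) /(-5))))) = -144851 /20691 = -7.00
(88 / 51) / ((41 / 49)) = 4312 / 2091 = 2.06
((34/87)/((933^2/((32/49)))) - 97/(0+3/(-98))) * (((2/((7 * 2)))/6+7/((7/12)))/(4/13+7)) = 7719513052069013/1480646948193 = 5213.61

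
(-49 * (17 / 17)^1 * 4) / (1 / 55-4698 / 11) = 10780 / 23489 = 0.46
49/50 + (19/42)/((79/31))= 1.16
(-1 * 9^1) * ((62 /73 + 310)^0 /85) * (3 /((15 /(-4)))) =36 /425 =0.08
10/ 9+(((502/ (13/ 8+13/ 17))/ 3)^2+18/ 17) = 79273189228/ 16160625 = 4905.33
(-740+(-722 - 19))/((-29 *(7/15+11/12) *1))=88860/2407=36.92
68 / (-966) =-34 / 483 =-0.07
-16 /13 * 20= -320 /13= -24.62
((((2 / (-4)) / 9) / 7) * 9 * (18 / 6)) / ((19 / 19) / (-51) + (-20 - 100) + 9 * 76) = -153 / 402682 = -0.00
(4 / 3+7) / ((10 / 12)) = 10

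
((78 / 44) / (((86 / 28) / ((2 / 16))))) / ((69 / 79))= 7189 / 87032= 0.08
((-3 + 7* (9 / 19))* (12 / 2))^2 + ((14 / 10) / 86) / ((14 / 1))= 1114921 / 310460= 3.59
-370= -370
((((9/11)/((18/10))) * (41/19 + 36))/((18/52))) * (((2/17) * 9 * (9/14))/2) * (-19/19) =-424125/24871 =-17.05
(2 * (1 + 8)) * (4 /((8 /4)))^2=72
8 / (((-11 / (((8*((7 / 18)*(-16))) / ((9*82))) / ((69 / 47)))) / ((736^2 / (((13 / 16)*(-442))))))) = -15869149184 / 314860689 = -50.40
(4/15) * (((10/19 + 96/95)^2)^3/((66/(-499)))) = -9666019701531008/363870485859375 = -26.56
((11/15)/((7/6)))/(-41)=-22/1435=-0.02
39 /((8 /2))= 39 /4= 9.75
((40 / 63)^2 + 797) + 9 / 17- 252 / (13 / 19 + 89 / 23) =49854509164 / 67135635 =742.59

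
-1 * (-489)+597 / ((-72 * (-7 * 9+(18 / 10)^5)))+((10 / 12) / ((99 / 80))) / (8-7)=5941376107 / 12128688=489.86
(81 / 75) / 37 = 27 / 925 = 0.03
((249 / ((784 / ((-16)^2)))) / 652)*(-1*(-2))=1992 / 7987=0.25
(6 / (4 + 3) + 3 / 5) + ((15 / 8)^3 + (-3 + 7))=215917 / 17920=12.05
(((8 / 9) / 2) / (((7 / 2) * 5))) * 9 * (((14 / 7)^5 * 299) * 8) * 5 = 612352 / 7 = 87478.86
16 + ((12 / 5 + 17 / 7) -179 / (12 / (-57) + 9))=2708 / 5845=0.46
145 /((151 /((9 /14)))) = 1305 /2114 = 0.62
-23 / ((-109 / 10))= 230 / 109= 2.11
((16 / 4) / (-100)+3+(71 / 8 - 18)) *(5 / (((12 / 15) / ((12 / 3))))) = -1233 / 8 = -154.12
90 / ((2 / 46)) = 2070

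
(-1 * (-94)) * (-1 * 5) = -470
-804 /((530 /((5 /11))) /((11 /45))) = -134 /795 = -0.17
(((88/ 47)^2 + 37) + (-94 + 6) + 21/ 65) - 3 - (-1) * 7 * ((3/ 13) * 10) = -4884391/ 143585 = -34.02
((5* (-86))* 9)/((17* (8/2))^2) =-1935/2312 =-0.84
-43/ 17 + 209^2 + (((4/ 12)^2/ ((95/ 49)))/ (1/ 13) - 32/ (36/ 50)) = 634231399/ 14535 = 43634.77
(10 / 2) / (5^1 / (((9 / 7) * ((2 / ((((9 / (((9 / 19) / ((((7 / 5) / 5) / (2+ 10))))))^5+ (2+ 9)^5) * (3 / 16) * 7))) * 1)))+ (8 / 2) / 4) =233280000000000 / 19176391265173998757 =0.00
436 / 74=218 / 37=5.89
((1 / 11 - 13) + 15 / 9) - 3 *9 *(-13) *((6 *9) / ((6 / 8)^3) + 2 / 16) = 11869607 / 264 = 44960.63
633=633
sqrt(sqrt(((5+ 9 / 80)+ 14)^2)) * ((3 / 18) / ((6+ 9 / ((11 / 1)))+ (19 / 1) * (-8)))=-0.01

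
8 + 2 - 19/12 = 101/12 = 8.42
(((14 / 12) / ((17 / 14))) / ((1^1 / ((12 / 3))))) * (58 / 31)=11368 / 1581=7.19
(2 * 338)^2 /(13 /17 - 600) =-7768592 /10187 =-762.60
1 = 1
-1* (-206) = 206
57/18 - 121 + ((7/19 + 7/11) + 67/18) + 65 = -90488/1881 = -48.11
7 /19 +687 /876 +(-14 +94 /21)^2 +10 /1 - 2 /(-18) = 101.97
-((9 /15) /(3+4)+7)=-248 /35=-7.09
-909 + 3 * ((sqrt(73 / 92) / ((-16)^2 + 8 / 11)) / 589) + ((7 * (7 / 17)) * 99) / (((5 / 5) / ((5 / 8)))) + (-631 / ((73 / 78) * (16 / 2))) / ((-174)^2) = -36603505553 / 50096688 + 33 * sqrt(1679) / 76513456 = -730.66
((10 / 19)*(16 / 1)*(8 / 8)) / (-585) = -32 / 2223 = -0.01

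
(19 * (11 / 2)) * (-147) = -15361.50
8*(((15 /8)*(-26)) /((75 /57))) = -1482 /5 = -296.40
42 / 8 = 21 / 4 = 5.25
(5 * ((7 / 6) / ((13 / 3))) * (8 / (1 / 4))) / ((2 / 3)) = 840 / 13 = 64.62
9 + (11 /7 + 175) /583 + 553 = 2294758 /4081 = 562.30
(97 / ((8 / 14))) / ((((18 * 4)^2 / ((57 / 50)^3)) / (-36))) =-13971783 / 8000000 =-1.75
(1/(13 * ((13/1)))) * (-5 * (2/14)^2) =-0.00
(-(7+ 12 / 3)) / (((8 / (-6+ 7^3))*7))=-66.20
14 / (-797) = -14 / 797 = -0.02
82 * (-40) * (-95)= 311600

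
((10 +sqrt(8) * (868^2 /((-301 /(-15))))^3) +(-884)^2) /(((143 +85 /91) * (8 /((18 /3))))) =35556703 /8732 +95736910677303168000 * sqrt(2) /173563781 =780073108722.47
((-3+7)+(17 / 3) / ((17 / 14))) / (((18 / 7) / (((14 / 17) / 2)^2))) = 4459 / 7803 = 0.57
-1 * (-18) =18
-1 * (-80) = 80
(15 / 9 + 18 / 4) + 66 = 433 / 6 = 72.17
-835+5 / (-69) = -57620 / 69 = -835.07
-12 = -12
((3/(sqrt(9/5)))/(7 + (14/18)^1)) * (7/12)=0.17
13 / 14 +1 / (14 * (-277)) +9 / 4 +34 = 288355 / 7756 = 37.18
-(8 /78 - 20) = 776 /39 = 19.90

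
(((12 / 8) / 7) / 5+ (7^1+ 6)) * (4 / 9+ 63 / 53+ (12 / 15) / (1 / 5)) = 2453231 / 33390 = 73.47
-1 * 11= -11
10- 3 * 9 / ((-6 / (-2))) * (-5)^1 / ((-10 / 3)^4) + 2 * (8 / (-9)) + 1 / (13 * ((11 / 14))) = 22354223 / 2574000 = 8.68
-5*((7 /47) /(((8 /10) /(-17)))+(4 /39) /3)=344315 /21996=15.65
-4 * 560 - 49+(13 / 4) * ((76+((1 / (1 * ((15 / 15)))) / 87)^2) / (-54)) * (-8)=-460308722 / 204363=-2252.41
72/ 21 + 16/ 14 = 32/ 7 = 4.57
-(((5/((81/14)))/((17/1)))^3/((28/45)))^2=-3751562500/84162499067261169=-0.00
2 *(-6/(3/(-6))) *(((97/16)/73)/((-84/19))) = -1843/4088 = -0.45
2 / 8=1 / 4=0.25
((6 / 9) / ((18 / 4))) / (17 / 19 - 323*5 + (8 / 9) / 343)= -6517 / 71003973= -0.00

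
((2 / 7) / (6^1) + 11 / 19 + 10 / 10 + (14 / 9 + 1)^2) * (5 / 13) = 33800 / 10773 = 3.14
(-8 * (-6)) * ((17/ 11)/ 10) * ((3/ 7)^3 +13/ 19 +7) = 20641128/ 358435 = 57.59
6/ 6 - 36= -35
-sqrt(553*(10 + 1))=-sqrt(6083)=-77.99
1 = 1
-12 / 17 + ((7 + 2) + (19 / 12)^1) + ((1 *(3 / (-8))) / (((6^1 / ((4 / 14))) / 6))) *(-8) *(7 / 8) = 542 / 51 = 10.63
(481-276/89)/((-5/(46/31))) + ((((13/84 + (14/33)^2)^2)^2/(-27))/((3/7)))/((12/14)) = -16775348754979630607135587/118278426533361726804480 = -141.83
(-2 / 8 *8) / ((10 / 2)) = -2 / 5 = -0.40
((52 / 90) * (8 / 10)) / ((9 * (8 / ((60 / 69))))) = 52 / 9315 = 0.01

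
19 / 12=1.58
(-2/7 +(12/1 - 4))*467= 25218/7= 3602.57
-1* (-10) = 10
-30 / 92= -0.33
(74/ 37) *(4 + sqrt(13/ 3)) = 12.16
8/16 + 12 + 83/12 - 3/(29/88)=3589/348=10.31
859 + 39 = 898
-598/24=-299/12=-24.92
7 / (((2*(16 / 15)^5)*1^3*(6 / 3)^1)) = 5315625 / 4194304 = 1.27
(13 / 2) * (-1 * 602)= -3913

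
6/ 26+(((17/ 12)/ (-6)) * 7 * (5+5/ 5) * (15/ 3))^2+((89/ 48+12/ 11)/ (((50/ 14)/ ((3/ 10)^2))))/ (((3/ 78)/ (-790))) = 240499873/ 257400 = 934.34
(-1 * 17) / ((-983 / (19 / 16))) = 323 / 15728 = 0.02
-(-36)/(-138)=-6/23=-0.26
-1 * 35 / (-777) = 5 / 111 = 0.05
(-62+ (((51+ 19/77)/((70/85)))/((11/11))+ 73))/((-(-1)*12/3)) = 19735/1078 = 18.31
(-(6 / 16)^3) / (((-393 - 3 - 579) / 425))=153 / 6656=0.02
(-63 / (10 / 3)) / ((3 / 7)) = -441 / 10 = -44.10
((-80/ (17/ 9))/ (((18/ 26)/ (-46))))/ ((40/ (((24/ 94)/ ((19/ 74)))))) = 1062048/ 15181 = 69.96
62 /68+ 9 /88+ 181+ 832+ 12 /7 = 10636707 /10472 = 1015.73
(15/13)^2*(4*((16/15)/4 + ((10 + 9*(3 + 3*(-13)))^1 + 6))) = -276960/169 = -1638.82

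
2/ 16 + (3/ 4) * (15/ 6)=2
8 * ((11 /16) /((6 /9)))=33 /4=8.25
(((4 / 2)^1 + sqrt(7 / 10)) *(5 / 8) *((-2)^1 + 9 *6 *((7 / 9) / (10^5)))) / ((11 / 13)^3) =-19968533 / 4840000 - 19968533 *sqrt(70) / 96800000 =-5.85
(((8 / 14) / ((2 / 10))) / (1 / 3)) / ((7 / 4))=240 / 49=4.90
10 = 10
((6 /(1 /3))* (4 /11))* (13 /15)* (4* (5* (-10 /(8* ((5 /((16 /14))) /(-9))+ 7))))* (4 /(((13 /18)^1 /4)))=-622080 /77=-8078.96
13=13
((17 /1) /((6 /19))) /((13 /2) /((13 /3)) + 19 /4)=646 /75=8.61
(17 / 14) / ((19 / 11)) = 187 / 266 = 0.70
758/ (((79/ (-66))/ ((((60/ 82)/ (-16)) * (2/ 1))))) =187605/ 3239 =57.92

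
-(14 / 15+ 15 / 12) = -131 / 60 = -2.18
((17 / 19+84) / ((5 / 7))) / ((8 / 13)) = 193.14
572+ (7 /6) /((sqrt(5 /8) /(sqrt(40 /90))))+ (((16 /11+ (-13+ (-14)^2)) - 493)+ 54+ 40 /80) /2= 14 * sqrt(10) /45+ 19579 /44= 445.96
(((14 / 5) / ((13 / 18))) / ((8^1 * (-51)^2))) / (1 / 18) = 63 / 18785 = 0.00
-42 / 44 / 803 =-0.00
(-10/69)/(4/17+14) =-85/8349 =-0.01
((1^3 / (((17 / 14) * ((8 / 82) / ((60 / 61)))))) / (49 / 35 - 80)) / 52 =-7175 / 3532022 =-0.00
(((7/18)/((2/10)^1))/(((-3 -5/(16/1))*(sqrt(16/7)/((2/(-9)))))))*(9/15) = 28*sqrt(7)/1431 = 0.05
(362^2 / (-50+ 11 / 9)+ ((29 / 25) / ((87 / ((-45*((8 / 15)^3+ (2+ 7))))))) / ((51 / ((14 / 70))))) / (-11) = 1691709696893 / 6926596875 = 244.23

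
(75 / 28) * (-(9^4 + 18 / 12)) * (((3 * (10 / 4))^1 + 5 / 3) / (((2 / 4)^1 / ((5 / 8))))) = -12890625 / 64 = -201416.02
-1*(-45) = 45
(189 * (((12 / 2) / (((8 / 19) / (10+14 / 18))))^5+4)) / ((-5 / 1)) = -3230072317015.83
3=3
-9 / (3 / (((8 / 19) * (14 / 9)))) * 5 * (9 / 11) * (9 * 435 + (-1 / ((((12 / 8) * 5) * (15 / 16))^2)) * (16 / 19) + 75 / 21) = -422145864992 / 13402125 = -31498.43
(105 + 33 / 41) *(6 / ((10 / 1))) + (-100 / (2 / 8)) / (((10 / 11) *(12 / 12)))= -376.52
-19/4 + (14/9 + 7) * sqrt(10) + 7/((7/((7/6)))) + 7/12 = 24.06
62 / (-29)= -62 / 29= -2.14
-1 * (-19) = 19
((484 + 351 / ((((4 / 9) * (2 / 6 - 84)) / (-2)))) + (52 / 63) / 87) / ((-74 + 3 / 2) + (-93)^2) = 1383677149 / 23597913843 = 0.06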